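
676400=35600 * 19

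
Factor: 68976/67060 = 2^2*3^2*5^( - 1 )*7^(-1) = 36/35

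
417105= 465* 897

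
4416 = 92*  48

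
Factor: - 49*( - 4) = 196  =  2^2*7^2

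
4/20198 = 2/10099 = 0.00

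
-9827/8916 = -2 + 8005/8916 = - 1.10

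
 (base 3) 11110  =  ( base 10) 120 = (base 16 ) 78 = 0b1111000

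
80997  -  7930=73067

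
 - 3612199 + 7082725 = 3470526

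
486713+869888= 1356601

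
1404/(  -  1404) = -1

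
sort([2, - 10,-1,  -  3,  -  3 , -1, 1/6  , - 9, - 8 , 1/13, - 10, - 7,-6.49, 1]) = [  -  10,-10, - 9, - 8, - 7, - 6.49 , - 3,  -  3, - 1,-1, 1/13,1/6, 1, 2]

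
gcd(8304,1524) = 12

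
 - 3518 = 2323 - 5841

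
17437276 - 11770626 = 5666650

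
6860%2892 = 1076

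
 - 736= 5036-5772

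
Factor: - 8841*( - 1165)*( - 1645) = - 3^1*5^2*7^2*47^1*233^1*421^1 = - 16943113425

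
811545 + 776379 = 1587924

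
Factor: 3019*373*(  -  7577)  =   - 8532361199 = - 373^1 * 3019^1*7577^1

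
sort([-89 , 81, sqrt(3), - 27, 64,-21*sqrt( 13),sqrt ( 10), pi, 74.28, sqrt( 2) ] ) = [-89,-21*sqrt( 13 ),-27, sqrt( 2), sqrt( 3), pi,sqrt( 10),64,  74.28, 81]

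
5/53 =5/53 = 0.09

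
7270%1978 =1336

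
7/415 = 7/415 = 0.02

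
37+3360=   3397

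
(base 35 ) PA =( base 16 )375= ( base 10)885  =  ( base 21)203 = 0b1101110101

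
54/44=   1 + 5/22 = 1.23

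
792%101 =85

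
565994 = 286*1979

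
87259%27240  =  5539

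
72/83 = 72/83 = 0.87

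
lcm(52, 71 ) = 3692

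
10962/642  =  17 + 8/107 = 17.07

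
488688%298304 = 190384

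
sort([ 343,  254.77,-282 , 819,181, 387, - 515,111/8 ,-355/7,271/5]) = [ - 515, - 282,- 355/7, 111/8,271/5,  181,254.77,343,387, 819 ] 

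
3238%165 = 103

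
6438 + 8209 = 14647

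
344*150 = 51600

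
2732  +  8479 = 11211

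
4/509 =4/509 = 0.01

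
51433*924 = 47524092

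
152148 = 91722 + 60426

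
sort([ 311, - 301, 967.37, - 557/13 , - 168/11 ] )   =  [ - 301,-557/13, - 168/11,311, 967.37]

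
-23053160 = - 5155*4472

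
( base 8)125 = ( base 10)85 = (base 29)2R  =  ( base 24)3D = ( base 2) 1010101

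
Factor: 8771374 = 2^1 * 4385687^1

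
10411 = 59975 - 49564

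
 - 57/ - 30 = 19/10 = 1.90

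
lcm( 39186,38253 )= 1606626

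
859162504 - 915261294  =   - 56098790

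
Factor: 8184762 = 2^1 * 3^2*454709^1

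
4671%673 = 633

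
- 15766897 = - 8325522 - 7441375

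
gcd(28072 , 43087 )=11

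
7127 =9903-2776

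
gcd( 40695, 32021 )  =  1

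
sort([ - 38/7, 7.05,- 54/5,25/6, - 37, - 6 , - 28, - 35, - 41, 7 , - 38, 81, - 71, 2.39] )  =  [-71, - 41 , - 38, - 37, - 35, - 28, - 54/5, - 6, - 38/7, 2.39,25/6  ,  7 , 7.05, 81]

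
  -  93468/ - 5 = 18693  +  3/5 = 18693.60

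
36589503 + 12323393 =48912896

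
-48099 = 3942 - 52041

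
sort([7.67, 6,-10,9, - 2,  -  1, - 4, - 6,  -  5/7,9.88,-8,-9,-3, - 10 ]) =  [- 10, - 10 , - 9, - 8, -6, - 4 , - 3,- 2, - 1, - 5/7, 6, 7.67,9, 9.88 ] 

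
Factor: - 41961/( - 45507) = 71/77= 7^( - 1)*11^(-1)  *71^1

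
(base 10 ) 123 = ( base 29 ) 47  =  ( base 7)234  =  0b1111011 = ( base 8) 173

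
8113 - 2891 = 5222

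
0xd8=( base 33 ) 6I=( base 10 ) 216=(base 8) 330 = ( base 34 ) 6C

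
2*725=1450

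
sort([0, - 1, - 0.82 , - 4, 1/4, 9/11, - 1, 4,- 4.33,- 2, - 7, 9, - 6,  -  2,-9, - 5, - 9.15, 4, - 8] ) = [ - 9.15,-9, -8 ,-7, - 6,-5 , -4.33,-4,-2,-2  ,-1, - 1, - 0.82,0,1/4,9/11, 4,  4 , 9 ] 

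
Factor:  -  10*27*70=- 2^2*3^3*5^2*7^1 =- 18900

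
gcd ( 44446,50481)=71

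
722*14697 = 10611234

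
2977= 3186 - 209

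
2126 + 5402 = 7528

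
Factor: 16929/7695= 5^(- 1)*11^1 = 11/5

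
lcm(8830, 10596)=52980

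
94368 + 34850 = 129218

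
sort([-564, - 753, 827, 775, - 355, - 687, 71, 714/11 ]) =[ - 753,-687,  -  564, - 355, 714/11,71,  775 , 827]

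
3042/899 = 3042/899 = 3.38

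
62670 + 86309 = 148979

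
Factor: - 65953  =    -  101^1 *653^1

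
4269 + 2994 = 7263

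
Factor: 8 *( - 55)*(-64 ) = 2^9*5^1 * 11^1 = 28160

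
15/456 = 5/152   =  0.03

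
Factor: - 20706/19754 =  - 87/83 = - 3^1*29^1*83^ (  -  1 ) 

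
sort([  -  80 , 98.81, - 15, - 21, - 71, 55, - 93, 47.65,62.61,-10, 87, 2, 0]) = [ - 93, - 80, - 71,-21 , - 15, - 10,0,2,47.65, 55,62.61,  87, 98.81]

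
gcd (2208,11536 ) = 16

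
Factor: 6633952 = 2^5 * 13^1 * 37^1*431^1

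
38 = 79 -41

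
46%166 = 46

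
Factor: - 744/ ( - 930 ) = 2^2*5^(-1) = 4/5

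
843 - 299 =544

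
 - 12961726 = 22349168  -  35310894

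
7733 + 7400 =15133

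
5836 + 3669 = 9505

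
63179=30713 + 32466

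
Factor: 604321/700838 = 2^( - 1)*37^1 * 139^( - 1)*2521^( - 1 )*16333^1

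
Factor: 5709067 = 7^1 * 13^1* 43^1*1459^1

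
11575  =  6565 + 5010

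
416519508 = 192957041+223562467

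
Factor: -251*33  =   - 3^1*11^1  *  251^1=- 8283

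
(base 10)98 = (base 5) 343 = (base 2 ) 1100010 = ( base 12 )82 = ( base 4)1202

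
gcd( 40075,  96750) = 25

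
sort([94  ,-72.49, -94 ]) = [  -  94,- 72.49 , 94 ] 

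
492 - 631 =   -  139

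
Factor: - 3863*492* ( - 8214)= 15611495544 = 2^3*3^2*37^2 * 41^1*3863^1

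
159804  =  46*3474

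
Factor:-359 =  -359^1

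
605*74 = 44770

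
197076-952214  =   - 755138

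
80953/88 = 80953/88 = 919.92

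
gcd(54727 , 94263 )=1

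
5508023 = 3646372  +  1861651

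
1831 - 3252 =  - 1421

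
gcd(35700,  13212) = 12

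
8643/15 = 576 + 1/5 = 576.20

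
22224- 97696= - 75472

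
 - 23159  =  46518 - 69677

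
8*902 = 7216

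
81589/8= 10198 + 5/8  =  10198.62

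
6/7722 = 1/1287 = 0.00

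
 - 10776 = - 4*2694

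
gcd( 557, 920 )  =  1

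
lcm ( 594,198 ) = 594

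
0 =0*99071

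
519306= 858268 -338962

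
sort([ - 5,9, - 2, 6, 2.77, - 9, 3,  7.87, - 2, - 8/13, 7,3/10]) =[ - 9, - 5,-2,-2, - 8/13, 3/10, 2.77, 3, 6, 7, 7.87,  9]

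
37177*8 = 297416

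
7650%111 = 102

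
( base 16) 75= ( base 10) 117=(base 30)3r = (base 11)a7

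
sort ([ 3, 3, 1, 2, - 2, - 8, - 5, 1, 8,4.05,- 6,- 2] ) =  [ - 8 , - 6,  -  5, - 2, - 2, 1, 1,2, 3, 3, 4.05, 8]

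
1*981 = 981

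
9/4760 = 9/4760 = 0.00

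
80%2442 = 80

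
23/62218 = 23/62218 = 0.00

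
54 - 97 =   -  43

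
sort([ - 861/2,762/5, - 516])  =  [  -  516,- 861/2,762/5] 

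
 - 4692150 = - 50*93843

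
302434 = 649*466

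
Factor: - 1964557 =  - 7^2*40093^1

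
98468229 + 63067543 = 161535772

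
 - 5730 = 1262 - 6992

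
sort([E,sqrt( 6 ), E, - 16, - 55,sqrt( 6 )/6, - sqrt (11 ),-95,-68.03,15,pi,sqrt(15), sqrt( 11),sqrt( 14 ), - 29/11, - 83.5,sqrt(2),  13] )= [ - 95, - 83.5, - 68.03, - 55, - 16, - sqrt( 11), - 29/11, sqrt( 6 )/6,sqrt(2 ),sqrt(6),E,E,pi, sqrt(11 ),sqrt( 14), sqrt( 15),13,  15 ]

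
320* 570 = 182400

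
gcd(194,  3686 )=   194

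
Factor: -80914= - 2^1*23^1*1759^1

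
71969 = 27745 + 44224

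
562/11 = 51  +  1/11 = 51.09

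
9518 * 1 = 9518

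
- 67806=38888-106694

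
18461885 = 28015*659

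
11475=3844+7631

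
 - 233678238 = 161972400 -395650638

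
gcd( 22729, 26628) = 7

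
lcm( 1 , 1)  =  1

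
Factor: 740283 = 3^1*29^1*67^1 * 127^1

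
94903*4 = 379612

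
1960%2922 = 1960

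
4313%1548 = 1217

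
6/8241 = 2/2747 = 0.00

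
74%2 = 0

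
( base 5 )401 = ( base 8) 145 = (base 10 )101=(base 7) 203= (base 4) 1211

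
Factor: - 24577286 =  - 2^1 * 41^1*299723^1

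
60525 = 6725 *9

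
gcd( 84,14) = 14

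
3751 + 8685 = 12436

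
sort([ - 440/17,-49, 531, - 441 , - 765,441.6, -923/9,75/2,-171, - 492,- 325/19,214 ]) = [ - 765,-492, - 441,  -  171 ,-923/9,- 49, -440/17,  -  325/19, 75/2,214,  441.6,531]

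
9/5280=3/1760  =  0.00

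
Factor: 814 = 2^1*11^1*37^1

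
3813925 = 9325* 409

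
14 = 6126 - 6112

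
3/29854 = 3/29854 = 0.00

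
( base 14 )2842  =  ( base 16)1BCA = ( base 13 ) 3313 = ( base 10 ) 7114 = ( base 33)6hj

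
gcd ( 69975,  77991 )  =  3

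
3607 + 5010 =8617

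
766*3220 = 2466520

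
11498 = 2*5749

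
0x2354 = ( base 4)2031110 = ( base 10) 9044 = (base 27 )caq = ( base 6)105512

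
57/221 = 57/221=0.26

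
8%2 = 0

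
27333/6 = 9111/2 = 4555.50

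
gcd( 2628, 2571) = 3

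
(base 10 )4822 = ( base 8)11326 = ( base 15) 1667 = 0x12d6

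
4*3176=12704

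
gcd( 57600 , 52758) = 18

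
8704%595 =374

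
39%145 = 39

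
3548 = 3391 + 157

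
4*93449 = 373796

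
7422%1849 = 26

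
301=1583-1282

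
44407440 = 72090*616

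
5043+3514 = 8557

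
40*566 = 22640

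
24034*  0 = 0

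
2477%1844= 633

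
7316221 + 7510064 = 14826285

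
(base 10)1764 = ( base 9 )2370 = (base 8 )3344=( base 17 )61d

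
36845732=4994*7378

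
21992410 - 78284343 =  - 56291933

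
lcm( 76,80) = 1520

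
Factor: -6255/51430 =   -  2^ ( - 1)*3^2*37^(-1)  =  - 9/74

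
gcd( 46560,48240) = 240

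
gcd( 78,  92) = 2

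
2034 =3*678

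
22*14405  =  316910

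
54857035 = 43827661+11029374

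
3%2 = 1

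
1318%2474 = 1318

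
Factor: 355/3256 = 2^( - 3 )*5^1*11^( - 1 )*37^( - 1)*71^1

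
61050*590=36019500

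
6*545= 3270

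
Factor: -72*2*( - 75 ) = 10800 = 2^4 * 3^3*5^2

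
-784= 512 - 1296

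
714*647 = 461958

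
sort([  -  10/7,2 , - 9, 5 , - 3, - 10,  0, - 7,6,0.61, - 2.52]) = [ - 10, - 9,  -  7, - 3, -2.52,-10/7,0, 0.61, 2, 5, 6]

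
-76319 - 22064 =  - 98383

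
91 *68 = 6188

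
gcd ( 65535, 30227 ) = 1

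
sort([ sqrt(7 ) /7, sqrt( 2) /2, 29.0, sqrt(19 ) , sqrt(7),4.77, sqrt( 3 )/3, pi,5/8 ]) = [ sqrt( 7 ) /7, sqrt(3) /3, 5/8 , sqrt(2 )/2,sqrt( 7 ), pi, sqrt( 19 ),4.77,29.0 ]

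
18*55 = 990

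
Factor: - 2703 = -3^1*17^1 * 53^1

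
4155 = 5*831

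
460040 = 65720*7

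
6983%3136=711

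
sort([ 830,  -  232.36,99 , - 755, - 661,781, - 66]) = [ - 755, - 661, - 232.36, - 66, 99,781,830]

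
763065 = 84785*9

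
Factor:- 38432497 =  - 19^1*43^1*47041^1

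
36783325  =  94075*391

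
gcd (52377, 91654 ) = 1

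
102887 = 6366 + 96521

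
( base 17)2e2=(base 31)qc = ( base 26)15c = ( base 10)818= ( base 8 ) 1462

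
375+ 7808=8183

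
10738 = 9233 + 1505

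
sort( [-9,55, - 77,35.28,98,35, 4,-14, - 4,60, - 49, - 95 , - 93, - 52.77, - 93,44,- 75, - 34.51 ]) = [ - 95 , - 93, - 93,  -  77, - 75, - 52.77 ,-49, - 34.51, - 14,-9, - 4, 4,35,35.28, 44,55  ,  60,98] 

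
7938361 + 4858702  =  12797063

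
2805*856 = 2401080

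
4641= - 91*( - 51)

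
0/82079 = 0=0.00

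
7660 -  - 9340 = 17000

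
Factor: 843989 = 193^1*4373^1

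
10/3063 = 10/3063= 0.00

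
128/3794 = 64/1897 = 0.03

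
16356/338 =48 + 66/169 = 48.39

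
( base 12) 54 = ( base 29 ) 26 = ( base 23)2I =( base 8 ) 100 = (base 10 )64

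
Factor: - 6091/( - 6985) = 5^ ( - 1)*11^( - 1)*127^ ( - 1)*6091^1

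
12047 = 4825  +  7222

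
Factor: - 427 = - 7^1 *61^1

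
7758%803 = 531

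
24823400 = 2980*8330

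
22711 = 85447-62736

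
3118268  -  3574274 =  - 456006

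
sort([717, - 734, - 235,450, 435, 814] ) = [-734, - 235 , 435,450, 717, 814]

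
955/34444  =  955/34444 =0.03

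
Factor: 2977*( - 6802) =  - 2^1*13^1*19^1 *179^1*229^1 = - 20249554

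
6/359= 6/359 = 0.02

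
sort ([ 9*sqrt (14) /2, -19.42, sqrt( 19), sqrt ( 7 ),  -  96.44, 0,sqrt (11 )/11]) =[ - 96.44,  -  19.42, 0 , sqrt(11 ) /11, sqrt(7 ), sqrt( 19),  9 * sqrt( 14 ) /2] 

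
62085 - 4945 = 57140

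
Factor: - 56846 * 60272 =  - 2^5 * 43^1*661^1*3767^1 = - 3426222112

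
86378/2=43189  =  43189.00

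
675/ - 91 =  - 675/91 = - 7.42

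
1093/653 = 1093/653=1.67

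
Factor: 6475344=2^4*3^1 * 313^1*431^1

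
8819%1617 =734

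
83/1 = 83=83.00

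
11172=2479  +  8693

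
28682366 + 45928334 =74610700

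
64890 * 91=5904990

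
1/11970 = 1/11970 = 0.00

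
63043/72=63043/72 = 875.60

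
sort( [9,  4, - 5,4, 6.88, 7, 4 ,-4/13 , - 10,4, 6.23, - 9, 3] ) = [ -10,- 9,- 5,- 4/13, 3, 4, 4, 4, 4,6.23,  6.88, 7,9 ]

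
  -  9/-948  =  3/316 =0.01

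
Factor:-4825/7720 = -2^( - 3)*5^1 = - 5/8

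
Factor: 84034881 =3^3*7^1*37^1*61^1*197^1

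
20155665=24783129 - 4627464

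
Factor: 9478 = 2^1*7^1*677^1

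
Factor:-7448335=-5^1*1489667^1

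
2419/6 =2419/6= 403.17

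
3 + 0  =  3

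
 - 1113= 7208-8321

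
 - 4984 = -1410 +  - 3574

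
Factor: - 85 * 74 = -6290=- 2^1 * 5^1*17^1* 37^1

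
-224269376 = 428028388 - 652297764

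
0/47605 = 0 =0.00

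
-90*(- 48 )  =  4320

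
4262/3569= 4262/3569 = 1.19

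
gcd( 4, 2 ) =2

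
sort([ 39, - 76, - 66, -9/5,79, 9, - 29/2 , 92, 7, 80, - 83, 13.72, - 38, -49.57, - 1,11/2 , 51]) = [ - 83 , - 76  , - 66 , - 49.57 ,-38, - 29/2, - 9/5,-1,  11/2,7,9,13.72 , 39,51,  79, 80, 92]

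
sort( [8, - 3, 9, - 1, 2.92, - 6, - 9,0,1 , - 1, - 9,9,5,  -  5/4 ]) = [ - 9,-9, - 6, - 3,  -  5/4, - 1,  -  1, 0, 1, 2.92, 5 , 8,9, 9] 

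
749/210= 107/30 = 3.57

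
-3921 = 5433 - 9354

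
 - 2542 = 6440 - 8982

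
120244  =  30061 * 4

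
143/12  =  143/12 = 11.92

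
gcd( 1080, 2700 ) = 540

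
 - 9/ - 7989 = 3/2663 =0.00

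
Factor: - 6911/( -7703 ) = 6911^1 * 7703^( - 1)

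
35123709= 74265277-39141568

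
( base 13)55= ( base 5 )240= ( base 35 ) 20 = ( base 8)106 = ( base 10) 70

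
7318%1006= 276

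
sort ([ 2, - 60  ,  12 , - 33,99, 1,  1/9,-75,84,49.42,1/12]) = [ -75, - 60, - 33,1/12 , 1/9 , 1,2, 12,  49.42, 84,99 ]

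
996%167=161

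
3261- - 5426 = 8687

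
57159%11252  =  899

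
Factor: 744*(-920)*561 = -2^6*3^2*5^1*11^1 * 17^1*23^1*31^1  =  - 383993280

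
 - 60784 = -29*2096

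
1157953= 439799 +718154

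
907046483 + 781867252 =1688913735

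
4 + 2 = 6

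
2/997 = 2/997= 0.00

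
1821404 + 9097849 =10919253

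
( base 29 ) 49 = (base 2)1111101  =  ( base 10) 125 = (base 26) 4l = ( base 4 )1331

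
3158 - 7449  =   - 4291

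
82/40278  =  41/20139 = 0.00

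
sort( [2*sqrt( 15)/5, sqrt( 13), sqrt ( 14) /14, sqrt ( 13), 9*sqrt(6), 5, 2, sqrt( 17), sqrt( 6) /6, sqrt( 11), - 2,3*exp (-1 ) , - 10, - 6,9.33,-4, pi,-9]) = [ - 10,- 9, - 6, - 4, - 2, sqrt( 14)/14,sqrt(6) /6, 3*exp ( - 1 ),2*sqrt( 15 )/5,2,pi,  sqrt(11 ), sqrt ( 13), sqrt ( 13),sqrt( 17 ) , 5, 9.33,9*sqrt( 6)] 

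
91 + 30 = 121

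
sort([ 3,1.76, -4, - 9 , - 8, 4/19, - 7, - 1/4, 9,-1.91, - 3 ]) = [- 9, - 8, - 7, - 4, - 3, - 1.91,-1/4, 4/19,1.76,3, 9]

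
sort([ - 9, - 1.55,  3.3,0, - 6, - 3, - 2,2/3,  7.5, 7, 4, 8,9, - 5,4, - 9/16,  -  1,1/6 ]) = [ - 9, - 6, - 5, - 3, - 2, - 1.55, - 1 , -9/16, 0,1/6, 2/3,3.3,4,4,7, 7.5,8,9]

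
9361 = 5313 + 4048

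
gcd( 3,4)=1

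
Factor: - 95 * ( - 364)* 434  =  15007720 = 2^3 *5^1*7^2 * 13^1*19^1* 31^1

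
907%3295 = 907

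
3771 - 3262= 509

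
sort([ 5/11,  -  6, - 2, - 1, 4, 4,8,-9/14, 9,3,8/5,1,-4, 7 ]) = [ - 6, - 4, - 2, - 1, -9/14,5/11,1,8/5,3,4,4 , 7,8, 9] 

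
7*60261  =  421827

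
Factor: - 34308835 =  - 5^1*11^1*293^1*2129^1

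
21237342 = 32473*654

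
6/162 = 1/27 = 0.04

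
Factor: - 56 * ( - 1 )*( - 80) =  -  4480= - 2^7*5^1*7^1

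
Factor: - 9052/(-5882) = 4526/2941 = 2^1*17^( - 1)*31^1*73^1 * 173^( - 1) 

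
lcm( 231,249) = 19173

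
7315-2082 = 5233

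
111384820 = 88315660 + 23069160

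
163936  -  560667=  - 396731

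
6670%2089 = 403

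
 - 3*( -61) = 183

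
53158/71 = 748 + 50/71 = 748.70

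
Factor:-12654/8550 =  - 37/25 = - 5^( - 2)*  37^1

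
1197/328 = 1197/328 = 3.65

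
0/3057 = 0=0.00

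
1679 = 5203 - 3524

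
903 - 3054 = -2151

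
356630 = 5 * 71326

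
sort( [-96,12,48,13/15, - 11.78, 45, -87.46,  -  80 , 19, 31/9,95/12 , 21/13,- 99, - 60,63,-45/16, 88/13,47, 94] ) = [-99, - 96, - 87.46, - 80, - 60, - 11.78, - 45/16 , 13/15, 21/13,31/9,88/13,95/12,12,19, 45,47,48,63, 94] 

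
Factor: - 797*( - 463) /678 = 2^(-1)*3^( - 1)*113^( - 1) * 463^1*797^1 = 369011/678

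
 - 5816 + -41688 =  - 47504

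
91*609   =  55419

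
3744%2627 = 1117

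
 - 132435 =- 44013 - 88422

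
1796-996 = 800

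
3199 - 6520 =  - 3321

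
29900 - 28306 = 1594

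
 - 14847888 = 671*(-22128)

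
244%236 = 8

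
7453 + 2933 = 10386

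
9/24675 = 3/8225= 0.00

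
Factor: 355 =5^1*71^1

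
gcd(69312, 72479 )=1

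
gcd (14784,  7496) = 8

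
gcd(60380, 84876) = 4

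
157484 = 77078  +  80406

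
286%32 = 30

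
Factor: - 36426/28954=- 39/31  =  - 3^1 * 13^1*31^(  -  1 ) 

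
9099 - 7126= 1973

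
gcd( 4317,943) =1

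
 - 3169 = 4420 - 7589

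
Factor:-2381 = - 2381^1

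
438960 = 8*54870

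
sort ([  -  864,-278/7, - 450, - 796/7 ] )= [-864, - 450, - 796/7, - 278/7]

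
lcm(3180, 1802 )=54060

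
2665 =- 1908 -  - 4573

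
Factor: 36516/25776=2^( - 2)*3^( - 1 ) * 17^1  =  17/12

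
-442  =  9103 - 9545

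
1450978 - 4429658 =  - 2978680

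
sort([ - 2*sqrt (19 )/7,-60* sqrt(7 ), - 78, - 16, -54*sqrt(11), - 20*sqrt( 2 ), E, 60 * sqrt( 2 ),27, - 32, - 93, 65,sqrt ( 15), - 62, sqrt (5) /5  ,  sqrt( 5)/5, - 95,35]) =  [-54*sqrt( 11), - 60*sqrt(7 ), - 95, - 93, - 78, - 62,-32, - 20*sqrt(2), - 16, - 2*sqrt(19) /7,sqrt(5) /5,sqrt( 5)/5, E, sqrt( 15 ), 27, 35,  65, 60*sqrt ( 2 )]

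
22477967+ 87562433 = 110040400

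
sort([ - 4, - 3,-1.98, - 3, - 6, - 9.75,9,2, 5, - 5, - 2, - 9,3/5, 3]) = [ - 9.75,  -  9, - 6,-5  , - 4, -3, - 3, - 2, - 1.98,3/5 , 2, 3,5,  9] 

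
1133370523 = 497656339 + 635714184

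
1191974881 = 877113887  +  314860994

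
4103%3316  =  787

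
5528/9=5528/9=614.22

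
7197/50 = 143+47/50 = 143.94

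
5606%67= 45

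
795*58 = 46110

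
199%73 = 53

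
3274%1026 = 196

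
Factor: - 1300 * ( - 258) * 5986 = 2^4*3^1 * 5^2*13^1*41^1*43^1*73^1 = 2007704400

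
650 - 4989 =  - 4339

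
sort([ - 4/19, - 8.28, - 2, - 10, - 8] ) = [ - 10, - 8.28, - 8, - 2, - 4/19 ] 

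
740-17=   723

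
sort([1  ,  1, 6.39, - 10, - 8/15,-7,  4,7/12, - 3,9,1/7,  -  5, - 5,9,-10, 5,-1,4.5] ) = [ - 10,-10,  -  7, - 5, - 5, - 3, - 1, - 8/15,  1/7,7/12 , 1,  1,4,4.5,5,6.39,9,9] 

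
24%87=24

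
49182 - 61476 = - 12294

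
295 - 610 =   -  315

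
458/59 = 7 + 45/59= 7.76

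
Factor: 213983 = 7^2*11^1*397^1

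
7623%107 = 26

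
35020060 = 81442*430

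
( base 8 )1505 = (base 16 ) 345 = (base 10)837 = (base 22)1g1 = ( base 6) 3513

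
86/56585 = 86/56585=0.00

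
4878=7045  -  2167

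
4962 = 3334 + 1628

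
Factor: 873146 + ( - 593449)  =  11^1*47^1*541^1 = 279697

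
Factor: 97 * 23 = 23^1*97^1 = 2231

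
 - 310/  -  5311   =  310/5311 = 0.06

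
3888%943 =116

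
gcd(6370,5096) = 1274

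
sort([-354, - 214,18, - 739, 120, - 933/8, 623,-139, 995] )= [ - 739, - 354, - 214,-139 , - 933/8, 18, 120,623, 995 ] 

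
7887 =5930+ 1957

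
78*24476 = 1909128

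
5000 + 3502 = 8502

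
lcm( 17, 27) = 459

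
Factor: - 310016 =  - 2^8 * 7^1*173^1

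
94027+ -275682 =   -  181655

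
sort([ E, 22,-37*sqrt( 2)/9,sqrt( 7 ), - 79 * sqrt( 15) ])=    [ - 79*sqrt( 15), - 37*sqrt( 2)/9,sqrt(7),E,22] 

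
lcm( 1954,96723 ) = 193446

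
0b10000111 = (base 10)135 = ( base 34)3X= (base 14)99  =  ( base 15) 90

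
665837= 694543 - 28706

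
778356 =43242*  18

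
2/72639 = 2/72639 = 0.00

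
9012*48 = 432576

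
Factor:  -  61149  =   - 3^1*11^1*17^1*109^1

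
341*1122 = 382602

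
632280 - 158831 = 473449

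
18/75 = 6/25 = 0.24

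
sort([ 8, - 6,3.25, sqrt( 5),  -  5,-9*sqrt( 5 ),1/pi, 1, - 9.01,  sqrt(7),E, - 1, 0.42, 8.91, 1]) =[ - 9*sqrt ( 5 ),  -  9.01, - 6, - 5 , - 1 , 1/pi, 0.42, 1,1,sqrt( 5 ), sqrt( 7 ), E,3.25,8, 8.91]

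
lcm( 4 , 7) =28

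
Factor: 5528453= 7^1*409^1*1931^1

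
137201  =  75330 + 61871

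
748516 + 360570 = 1109086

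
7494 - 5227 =2267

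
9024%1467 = 222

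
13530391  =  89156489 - 75626098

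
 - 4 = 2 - 6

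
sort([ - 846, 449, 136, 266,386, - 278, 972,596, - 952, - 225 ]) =[-952, - 846, - 278,  -  225,136, 266, 386  ,  449, 596,972] 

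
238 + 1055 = 1293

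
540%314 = 226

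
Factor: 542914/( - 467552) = - 353/304 = -2^( - 4 ) * 19^(  -  1)*353^1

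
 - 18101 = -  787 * 23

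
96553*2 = 193106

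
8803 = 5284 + 3519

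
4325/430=10 + 5/86 =10.06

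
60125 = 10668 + 49457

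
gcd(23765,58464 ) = 7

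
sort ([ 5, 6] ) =[ 5, 6] 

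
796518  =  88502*9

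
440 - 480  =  -40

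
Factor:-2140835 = - 5^1*428167^1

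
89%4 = 1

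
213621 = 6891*31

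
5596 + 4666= 10262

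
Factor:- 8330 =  - 2^1 * 5^1*7^2*17^1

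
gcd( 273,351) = 39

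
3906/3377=3906/3377 = 1.16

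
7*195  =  1365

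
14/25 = 14/25 = 0.56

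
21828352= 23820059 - 1991707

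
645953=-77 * ( - 8389)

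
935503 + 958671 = 1894174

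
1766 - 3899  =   - 2133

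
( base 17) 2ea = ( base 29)se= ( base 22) 1fc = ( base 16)33a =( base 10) 826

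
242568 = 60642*4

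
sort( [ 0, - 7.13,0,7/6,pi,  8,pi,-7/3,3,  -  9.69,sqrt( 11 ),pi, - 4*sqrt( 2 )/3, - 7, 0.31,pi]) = [ -9.69 , - 7.13, - 7, - 7/3, - 4 * sqrt(2 ) /3,0, 0,0.31,7/6, 3,pi,pi,  pi,pi,sqrt( 11 ),8]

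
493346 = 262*1883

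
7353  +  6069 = 13422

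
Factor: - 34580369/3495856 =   -  2^ (-4)* 7^( - 5)*13^( - 1)*34580369^1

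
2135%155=120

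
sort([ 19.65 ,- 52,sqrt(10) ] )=[  -  52, sqrt( 10 ), 19.65] 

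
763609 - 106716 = 656893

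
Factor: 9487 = 53^1*179^1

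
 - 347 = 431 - 778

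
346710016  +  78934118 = 425644134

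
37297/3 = 37297/3 = 12432.33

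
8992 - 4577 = 4415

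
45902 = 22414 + 23488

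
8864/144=554/9 =61.56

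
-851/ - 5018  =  851/5018 = 0.17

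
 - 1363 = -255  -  1108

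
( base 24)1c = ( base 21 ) 1f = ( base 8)44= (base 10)36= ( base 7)51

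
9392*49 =460208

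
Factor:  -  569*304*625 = - 2^4*5^4 * 19^1* 569^1 = - 108110000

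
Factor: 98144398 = 2^1*11^1*4461109^1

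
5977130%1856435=407825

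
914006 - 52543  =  861463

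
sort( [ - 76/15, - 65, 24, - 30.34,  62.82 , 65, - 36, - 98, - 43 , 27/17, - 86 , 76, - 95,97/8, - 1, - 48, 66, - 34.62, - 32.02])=[ - 98, - 95,-86, - 65,  -  48, - 43,-36, - 34.62,-32.02 , - 30.34, - 76/15, - 1, 27/17, 97/8,24, 62.82, 65, 66 , 76]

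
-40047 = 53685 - 93732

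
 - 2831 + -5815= -8646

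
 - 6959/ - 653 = 6959/653 = 10.66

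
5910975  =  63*93825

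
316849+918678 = 1235527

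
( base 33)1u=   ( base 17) 3C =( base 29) 25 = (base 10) 63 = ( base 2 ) 111111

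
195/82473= 65/27491= 0.00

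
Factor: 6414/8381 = 2^1*3^1*17^( - 2 )*29^(  -  1)*1069^1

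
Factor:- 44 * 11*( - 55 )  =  26620 = 2^2*5^1*11^3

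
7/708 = 7/708 = 0.01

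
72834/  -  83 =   -  72834/83= - 877.52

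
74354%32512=9330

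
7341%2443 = 12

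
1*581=581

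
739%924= 739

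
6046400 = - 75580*( - 80)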